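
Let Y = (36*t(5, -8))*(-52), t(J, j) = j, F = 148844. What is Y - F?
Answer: -133868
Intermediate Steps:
Y = 14976 (Y = (36*(-8))*(-52) = -288*(-52) = 14976)
Y - F = 14976 - 1*148844 = 14976 - 148844 = -133868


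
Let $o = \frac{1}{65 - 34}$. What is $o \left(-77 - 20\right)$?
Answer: $- \frac{97}{31} \approx -3.129$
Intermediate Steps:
$o = \frac{1}{31} \approx 0.032258$
$o \left(-77 - 20\right) = \frac{-77 - 20}{31} = \frac{1}{31} \left(-97\right) = - \frac{97}{31}$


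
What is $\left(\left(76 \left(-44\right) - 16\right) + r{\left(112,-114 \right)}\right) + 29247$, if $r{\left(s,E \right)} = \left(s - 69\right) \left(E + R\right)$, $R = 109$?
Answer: $25672$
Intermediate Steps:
$r{\left(s,E \right)} = \left(-69 + s\right) \left(109 + E\right)$ ($r{\left(s,E \right)} = \left(s - 69\right) \left(E + 109\right) = \left(-69 + s\right) \left(109 + E\right)$)
$\left(\left(76 \left(-44\right) - 16\right) + r{\left(112,-114 \right)}\right) + 29247 = \left(\left(76 \left(-44\right) - 16\right) - 215\right) + 29247 = \left(\left(-3344 - 16\right) + \left(-7521 + 7866 + 12208 - 12768\right)\right) + 29247 = \left(-3360 - 215\right) + 29247 = -3575 + 29247 = 25672$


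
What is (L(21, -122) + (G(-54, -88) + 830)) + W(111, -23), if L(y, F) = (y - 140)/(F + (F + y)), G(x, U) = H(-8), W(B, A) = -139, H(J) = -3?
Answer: 153543/223 ≈ 688.53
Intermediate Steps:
G(x, U) = -3
L(y, F) = (-140 + y)/(y + 2*F)
(L(21, -122) + (G(-54, -88) + 830)) + W(111, -23) = ((-140 + 21)/(21 + 2*(-122)) + (-3 + 830)) - 139 = (-119/(21 - 244) + 827) - 139 = (-119/(-223) + 827) - 139 = (-1/223*(-119) + 827) - 139 = (119/223 + 827) - 139 = 184540/223 - 139 = 153543/223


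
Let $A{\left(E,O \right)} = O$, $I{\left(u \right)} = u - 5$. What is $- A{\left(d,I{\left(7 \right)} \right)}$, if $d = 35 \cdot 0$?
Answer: $-2$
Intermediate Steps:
$d = 0$
$I{\left(u \right)} = -5 + u$ ($I{\left(u \right)} = u - 5 = -5 + u$)
$- A{\left(d,I{\left(7 \right)} \right)} = - (-5 + 7) = \left(-1\right) 2 = -2$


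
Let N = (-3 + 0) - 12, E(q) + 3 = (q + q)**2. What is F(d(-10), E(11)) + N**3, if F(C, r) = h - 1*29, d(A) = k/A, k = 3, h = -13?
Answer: -3417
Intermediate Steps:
E(q) = -3 + 4*q**2 (E(q) = -3 + (q + q)**2 = -3 + (2*q)**2 = -3 + 4*q**2)
d(A) = 3/A
F(C, r) = -42 (F(C, r) = -13 - 1*29 = -13 - 29 = -42)
N = -15 (N = -3 - 12 = -15)
F(d(-10), E(11)) + N**3 = -42 + (-15)**3 = -42 - 3375 = -3417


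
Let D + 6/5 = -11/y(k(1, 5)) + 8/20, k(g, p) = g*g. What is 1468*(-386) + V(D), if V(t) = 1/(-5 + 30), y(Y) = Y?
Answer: -14166199/25 ≈ -5.6665e+5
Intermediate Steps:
k(g, p) = g²
D = -59/5 (D = -6/5 + (-11/(1²) + 8/20) = -6/5 + (-11/1 + 8*(1/20)) = -6/5 + (-11*1 + ⅖) = -6/5 + (-11 + ⅖) = -6/5 - 53/5 = -59/5 ≈ -11.800)
V(t) = 1/25
1468*(-386) + V(D) = 1468*(-386) + 1/25 = -566648 + 1/25 = -14166199/25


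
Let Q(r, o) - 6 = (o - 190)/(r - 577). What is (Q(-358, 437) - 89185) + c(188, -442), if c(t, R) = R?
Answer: -83795882/935 ≈ -89621.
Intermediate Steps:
Q(r, o) = 6 + (-190 + o)/(-577 + r) (Q(r, o) = 6 + (o - 190)/(r - 577) = 6 + (-190 + o)/(-577 + r))
(Q(-358, 437) - 89185) + c(188, -442) = ((-3652 + 437 + 6*(-358))/(-577 - 358) - 89185) - 442 = ((-3652 + 437 - 2148)/(-935) - 89185) - 442 = (-1/935*(-5363) - 89185) - 442 = (5363/935 - 89185) - 442 = -83382612/935 - 442 = -83795882/935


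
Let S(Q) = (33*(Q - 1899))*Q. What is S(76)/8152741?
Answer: -4572084/8152741 ≈ -0.56080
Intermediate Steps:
S(Q) = Q*(-62667 + 33*Q) (S(Q) = (33*(-1899 + Q))*Q = (-62667 + 33*Q)*Q = Q*(-62667 + 33*Q))
S(76)/8152741 = (33*76*(-1899 + 76))/8152741 = (33*76*(-1823))*(1/8152741) = -4572084*1/8152741 = -4572084/8152741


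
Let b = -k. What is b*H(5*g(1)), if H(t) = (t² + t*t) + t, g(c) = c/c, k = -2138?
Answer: 117590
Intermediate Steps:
g(c) = 1
b = 2138 (b = -1*(-2138) = 2138)
H(t) = t + 2*t² (H(t) = (t² + t²) + t = 2*t² + t = t + 2*t²)
b*H(5*g(1)) = 2138*((5*1)*(1 + 2*(5*1))) = 2138*(5*(1 + 2*5)) = 2138*(5*(1 + 10)) = 2138*(5*11) = 2138*55 = 117590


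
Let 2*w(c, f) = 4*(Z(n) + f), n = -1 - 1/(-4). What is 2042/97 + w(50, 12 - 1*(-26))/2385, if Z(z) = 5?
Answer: 4878512/231345 ≈ 21.088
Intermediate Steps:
n = -3/4 (n = -1 - (-1)/4 = -1 - 1*(-1/4) = -1 + 1/4 = -3/4 ≈ -0.75000)
w(c, f) = 10 + 2*f (w(c, f) = (4*(5 + f))/2 = (20 + 4*f)/2 = 10 + 2*f)
2042/97 + w(50, 12 - 1*(-26))/2385 = 2042/97 + (10 + 2*(12 - 1*(-26)))/2385 = 2042*(1/97) + (10 + 2*(12 + 26))*(1/2385) = 2042/97 + (10 + 2*38)*(1/2385) = 2042/97 + (10 + 76)*(1/2385) = 2042/97 + 86*(1/2385) = 2042/97 + 86/2385 = 4878512/231345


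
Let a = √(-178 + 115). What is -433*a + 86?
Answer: 86 - 1299*I*√7 ≈ 86.0 - 3436.8*I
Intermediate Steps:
a = 3*I*√7 (a = √(-63) = 3*I*√7 ≈ 7.9373*I)
-433*a + 86 = -1299*I*√7 + 86 = 86 - 1299*I*√7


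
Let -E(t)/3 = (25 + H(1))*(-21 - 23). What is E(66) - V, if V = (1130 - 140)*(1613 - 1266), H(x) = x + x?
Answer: -339966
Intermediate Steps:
H(x) = 2*x
V = 343530 (V = 990*347 = 343530)
E(t) = 3564 (E(t) = -3*(25 + 2*1)*(-21 - 23) = -3*(25 + 2)*(-44) = -81*(-44) = -3*(-1188) = 3564)
E(66) - V = 3564 - 1*343530 = 3564 - 343530 = -339966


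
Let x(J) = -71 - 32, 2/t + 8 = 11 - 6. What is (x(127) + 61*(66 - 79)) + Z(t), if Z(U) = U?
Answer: -2690/3 ≈ -896.67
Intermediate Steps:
t = -⅔ (t = 2/(-8 + (11 - 6)) = 2/(-8 + 5) = 2/(-3) = 2*(-⅓) = -⅔ ≈ -0.66667)
x(J) = -103
(x(127) + 61*(66 - 79)) + Z(t) = (-103 + 61*(66 - 79)) - ⅔ = (-103 + 61*(-13)) - ⅔ = (-103 - 793) - ⅔ = -896 - ⅔ = -2690/3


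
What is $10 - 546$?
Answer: $-536$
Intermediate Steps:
$10 - 546 = -536$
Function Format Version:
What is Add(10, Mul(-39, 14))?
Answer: -536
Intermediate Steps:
Add(10, Mul(-39, 14)) = Add(10, -546) = -536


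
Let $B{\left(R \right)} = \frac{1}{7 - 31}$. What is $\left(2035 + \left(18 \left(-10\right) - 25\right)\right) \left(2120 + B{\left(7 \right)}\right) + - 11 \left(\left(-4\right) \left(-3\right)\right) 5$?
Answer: $\frac{15515455}{4} \approx 3.8789 \cdot 10^{6}$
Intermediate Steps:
$B{\left(R \right)} = - \frac{1}{24}$ ($B{\left(R \right)} = \frac{1}{-24} = - \frac{1}{24}$)
$\left(2035 + \left(18 \left(-10\right) - 25\right)\right) \left(2120 + B{\left(7 \right)}\right) + - 11 \left(\left(-4\right) \left(-3\right)\right) 5 = \left(2035 + \left(18 \left(-10\right) - 25\right)\right) \left(2120 - \frac{1}{24}\right) + - 11 \left(\left(-4\right) \left(-3\right)\right) 5 = \left(2035 - 205\right) \frac{50879}{24} + \left(-11\right) 12 \cdot 5 = \left(2035 - 205\right) \frac{50879}{24} - 660 = 1830 \cdot \frac{50879}{24} - 660 = \frac{15518095}{4} - 660 = \frac{15515455}{4}$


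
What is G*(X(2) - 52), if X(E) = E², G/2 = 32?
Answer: -3072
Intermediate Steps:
G = 64 (G = 2*32 = 64)
G*(X(2) - 52) = 64*(2² - 52) = 64*(4 - 52) = 64*(-48) = -3072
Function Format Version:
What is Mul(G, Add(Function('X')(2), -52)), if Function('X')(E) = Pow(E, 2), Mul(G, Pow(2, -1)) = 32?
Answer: -3072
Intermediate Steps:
G = 64 (G = Mul(2, 32) = 64)
Mul(G, Add(Function('X')(2), -52)) = Mul(64, Add(Pow(2, 2), -52)) = Mul(64, Add(4, -52)) = Mul(64, -48) = -3072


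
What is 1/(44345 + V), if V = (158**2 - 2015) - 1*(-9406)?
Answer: 1/76700 ≈ 1.3038e-5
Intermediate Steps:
V = 32355 (V = (24964 - 2015) + 9406 = 22949 + 9406 = 32355)
1/(44345 + V) = 1/(44345 + 32355) = 1/76700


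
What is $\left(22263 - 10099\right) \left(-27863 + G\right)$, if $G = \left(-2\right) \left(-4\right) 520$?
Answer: $-288323292$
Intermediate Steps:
$G = 4160$ ($G = 8 \cdot 520 = 4160$)
$\left(22263 - 10099\right) \left(-27863 + G\right) = \left(22263 - 10099\right) \left(-27863 + 4160\right) = \left(22263 + \left(-20937 + 10838\right)\right) \left(-23703\right) = \left(22263 - 10099\right) \left(-23703\right) = 12164 \left(-23703\right) = -288323292$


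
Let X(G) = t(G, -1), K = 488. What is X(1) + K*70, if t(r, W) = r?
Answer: 34161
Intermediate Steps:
X(G) = G
X(1) + K*70 = 1 + 488*70 = 1 + 34160 = 34161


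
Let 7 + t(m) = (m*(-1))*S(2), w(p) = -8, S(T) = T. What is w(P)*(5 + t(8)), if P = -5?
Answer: 144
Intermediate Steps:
t(m) = -7 - 2*m (t(m) = -7 + (m*(-1))*2 = -7 - m*2 = -7 - 2*m)
w(P)*(5 + t(8)) = -8*(5 + (-7 - 2*8)) = -8*(5 + (-7 - 16)) = -8*(5 - 23) = -8*(-18) = 144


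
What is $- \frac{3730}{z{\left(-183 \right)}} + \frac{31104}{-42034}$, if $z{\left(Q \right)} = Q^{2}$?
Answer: $- \frac{599214338}{703838313} \approx -0.85135$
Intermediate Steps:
$- \frac{3730}{z{\left(-183 \right)}} + \frac{31104}{-42034} = - \frac{3730}{\left(-183\right)^{2}} + \frac{31104}{-42034} = - \frac{3730}{33489} + 31104 \left(- \frac{1}{42034}\right) = \left(-3730\right) \frac{1}{33489} - \frac{15552}{21017} = - \frac{3730}{33489} - \frac{15552}{21017} = - \frac{599214338}{703838313}$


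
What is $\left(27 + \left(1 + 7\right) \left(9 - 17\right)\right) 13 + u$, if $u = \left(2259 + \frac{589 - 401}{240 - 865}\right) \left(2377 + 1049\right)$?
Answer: $\frac{4836139037}{625} \approx 7.7378 \cdot 10^{6}$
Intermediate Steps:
$u = \frac{4836439662}{625}$ ($u = \left(2259 + \frac{188}{-625}\right) 3426 = \left(2259 + 188 \left(- \frac{1}{625}\right)\right) 3426 = \left(2259 - \frac{188}{625}\right) 3426 = \frac{1411687}{625} \cdot 3426 = \frac{4836439662}{625} \approx 7.7383 \cdot 10^{6}$)
$\left(27 + \left(1 + 7\right) \left(9 - 17\right)\right) 13 + u = \left(27 + \left(1 + 7\right) \left(9 - 17\right)\right) 13 + \frac{4836439662}{625} = \left(27 + 8 \left(-8\right)\right) 13 + \frac{4836439662}{625} = \left(27 - 64\right) 13 + \frac{4836439662}{625} = \left(-37\right) 13 + \frac{4836439662}{625} = -481 + \frac{4836439662}{625} = \frac{4836139037}{625}$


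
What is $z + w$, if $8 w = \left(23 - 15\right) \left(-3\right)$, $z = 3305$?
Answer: $3302$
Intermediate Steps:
$w = -3$ ($w = \frac{\left(23 - 15\right) \left(-3\right)}{8} = \frac{8 \left(-3\right)}{8} = \frac{1}{8} \left(-24\right) = -3$)
$z + w = 3305 - 3 = 3302$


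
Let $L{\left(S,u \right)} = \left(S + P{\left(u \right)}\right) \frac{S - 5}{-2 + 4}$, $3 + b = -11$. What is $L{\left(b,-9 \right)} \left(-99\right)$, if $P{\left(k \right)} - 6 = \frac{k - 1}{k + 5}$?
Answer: $- \frac{20691}{4} \approx -5172.8$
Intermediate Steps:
$b = -14$ ($b = -3 - 11 = -14$)
$P{\left(k \right)} = 6 + \frac{-1 + k}{5 + k}$ ($P{\left(k \right)} = 6 + \frac{k - 1}{k + 5} = 6 + \frac{-1 + k}{5 + k}$)
$L{\left(S,u \right)} = \left(- \frac{5}{2} + \frac{S}{2}\right) \left(S + \frac{29 + 7 u}{5 + u}\right)$ ($L{\left(S,u \right)} = \left(S + \frac{29 + 7 u}{5 + u}\right) \frac{S - 5}{-2 + 4} = \left(S + \frac{29 + 7 u}{5 + u}\right) \frac{-5 + S}{2} = \left(S + \frac{29 + 7 u}{5 + u}\right) \left(-5 + S\right) \frac{1}{2} = \left(S + \frac{29 + 7 u}{5 + u}\right) \left(- \frac{5}{2} + \frac{S}{2}\right) = \left(- \frac{5}{2} + \frac{S}{2}\right) \left(S + \frac{29 + 7 u}{5 + u}\right)$)
$L{\left(b,-9 \right)} \left(-99\right) = \frac{-145 - -315 - 14 \left(29 + 7 \left(-9\right)\right) - 14 \left(-5 - 14\right) \left(5 - 9\right)}{2 \left(5 - 9\right)} \left(-99\right) = \frac{-145 + 315 - 14 \left(29 - 63\right) - \left(-266\right) \left(-4\right)}{2 \left(-4\right)} \left(-99\right) = \frac{1}{2} \left(- \frac{1}{4}\right) \left(-145 + 315 - -476 - 1064\right) \left(-99\right) = \frac{1}{2} \left(- \frac{1}{4}\right) \left(-145 + 315 + 476 - 1064\right) \left(-99\right) = \frac{1}{2} \left(- \frac{1}{4}\right) \left(-418\right) \left(-99\right) = \frac{209}{4} \left(-99\right) = - \frac{20691}{4}$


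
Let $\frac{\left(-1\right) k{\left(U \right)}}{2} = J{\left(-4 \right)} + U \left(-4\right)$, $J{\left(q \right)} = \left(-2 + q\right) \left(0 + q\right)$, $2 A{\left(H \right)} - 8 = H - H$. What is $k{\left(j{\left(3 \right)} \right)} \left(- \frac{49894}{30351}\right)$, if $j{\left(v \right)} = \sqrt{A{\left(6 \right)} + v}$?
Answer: $\frac{798304}{10117} - \frac{399152 \sqrt{7}}{30351} \approx 44.112$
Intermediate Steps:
$A{\left(H \right)} = 4$ ($A{\left(H \right)} = 4 + \frac{H - H}{2} = 4 + \frac{1}{2} \cdot 0 = 4 + 0 = 4$)
$J{\left(q \right)} = q \left(-2 + q\right)$ ($J{\left(q \right)} = \left(-2 + q\right) q = q \left(-2 + q\right)$)
$j{\left(v \right)} = \sqrt{4 + v}$
$k{\left(U \right)} = -48 + 8 U$ ($k{\left(U \right)} = - 2 \left(- 4 \left(-2 - 4\right) + U \left(-4\right)\right) = - 2 \left(\left(-4\right) \left(-6\right) - 4 U\right) = - 2 \left(24 - 4 U\right) = -48 + 8 U$)
$k{\left(j{\left(3 \right)} \right)} \left(- \frac{49894}{30351}\right) = \left(-48 + 8 \sqrt{4 + 3}\right) \left(- \frac{49894}{30351}\right) = \left(-48 + 8 \sqrt{7}\right) \left(\left(-49894\right) \frac{1}{30351}\right) = \left(-48 + 8 \sqrt{7}\right) \left(- \frac{49894}{30351}\right) = \frac{798304}{10117} - \frac{399152 \sqrt{7}}{30351}$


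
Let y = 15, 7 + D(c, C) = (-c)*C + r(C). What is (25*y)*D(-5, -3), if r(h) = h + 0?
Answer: -9375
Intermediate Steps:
r(h) = h
D(c, C) = -7 + C - C*c (D(c, C) = -7 + ((-c)*C + C) = -7 + (-C*c + C) = -7 + (C - C*c) = -7 + C - C*c)
(25*y)*D(-5, -3) = (25*15)*(-7 - 3 - 1*(-3)*(-5)) = 375*(-7 - 3 - 15) = 375*(-25) = -9375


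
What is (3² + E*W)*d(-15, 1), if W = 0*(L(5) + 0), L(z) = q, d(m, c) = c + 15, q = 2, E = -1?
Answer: 144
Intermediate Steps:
d(m, c) = 15 + c
L(z) = 2
W = 0 (W = 0*(2 + 0) = 0*2 = 0)
(3² + E*W)*d(-15, 1) = (3² - 1*0)*(15 + 1) = (9 + 0)*16 = 9*16 = 144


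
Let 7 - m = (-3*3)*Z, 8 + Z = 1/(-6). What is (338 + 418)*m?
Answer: -50274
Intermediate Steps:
Z = -49/6 (Z = -8 + 1/(-6) = -8 - 1/6 = -49/6 ≈ -8.1667)
m = -133/2 (m = 7 - (-3*3)*(-49)/6 = 7 - (-9)*(-49)/6 = 7 - 1*147/2 = 7 - 147/2 = -133/2 ≈ -66.500)
(338 + 418)*m = (338 + 418)*(-133/2) = 756*(-133/2) = -50274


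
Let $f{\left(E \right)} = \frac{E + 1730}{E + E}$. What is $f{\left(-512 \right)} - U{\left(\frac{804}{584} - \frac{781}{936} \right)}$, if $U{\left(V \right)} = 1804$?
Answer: $- \frac{924257}{512} \approx -1805.2$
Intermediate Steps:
$f{\left(E \right)} = \frac{1730 + E}{2 E}$
$f{\left(-512 \right)} - U{\left(\frac{804}{584} - \frac{781}{936} \right)} = \frac{1730 - 512}{2 \left(-512\right)} - 1804 = \frac{1}{2} \left(- \frac{1}{512}\right) 1218 - 1804 = - \frac{609}{512} - 1804 = - \frac{924257}{512}$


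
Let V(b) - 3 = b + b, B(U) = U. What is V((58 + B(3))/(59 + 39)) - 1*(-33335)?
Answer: 1633623/49 ≈ 33339.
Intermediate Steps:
V(b) = 3 + 2*b (V(b) = 3 + (b + b) = 3 + 2*b)
V((58 + B(3))/(59 + 39)) - 1*(-33335) = (3 + 2*((58 + 3)/(59 + 39))) - 1*(-33335) = (3 + 2*(61/98)) + 33335 = (3 + 61/49) + 33335 = 208/49 + 33335 = 1633623/49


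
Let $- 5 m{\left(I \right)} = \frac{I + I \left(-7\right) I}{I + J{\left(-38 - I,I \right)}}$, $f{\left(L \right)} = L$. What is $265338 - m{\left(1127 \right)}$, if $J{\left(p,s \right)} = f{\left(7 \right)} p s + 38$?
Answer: $\frac{1545594977}{5825} \approx 2.6534 \cdot 10^{5}$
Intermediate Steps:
$J{\left(p,s \right)} = 38 + 7 p s$ ($J{\left(p,s \right)} = 7 p s + 38 = 38 + 7 p s$)
$m{\left(I \right)} = - \frac{I - 7 I^{2}}{5 \left(38 + I + 7 I \left(-38 - I\right)\right)}$ ($m{\left(I \right)} = - \frac{\left(I + I \left(-7\right) I\right) \frac{1}{I + \left(38 + 7 \left(-38 - I\right) I\right)}}{5} = - \frac{\left(I + - 7 I I\right) \frac{1}{I + \left(38 + 7 I \left(-38 - I\right)\right)}}{5} = - \frac{\left(I - 7 I^{2}\right) \frac{1}{38 + I + 7 I \left(-38 - I\right)}}{5} = - \frac{\frac{1}{38 + I + 7 I \left(-38 - I\right)} \left(I - 7 I^{2}\right)}{5} = - \frac{I - 7 I^{2}}{5 \left(38 + I + 7 I \left(-38 - I\right)\right)}$)
$265338 - m{\left(1127 \right)} = 265338 - \left(-1\right) 1127 \frac{1}{190 + 5 \cdot 1127} = 265338 - \left(-1\right) 1127 \frac{1}{190 + 5635} = 265338 - \left(-1\right) 1127 \cdot \frac{1}{5825} = 265338 - - \frac{1127}{5825} = 265338 + \frac{1127}{5825} = \frac{1545594977}{5825}$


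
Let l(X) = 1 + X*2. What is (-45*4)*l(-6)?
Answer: 1980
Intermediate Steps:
l(X) = 1 + 2*X
(-45*4)*l(-6) = (-45*4)*(1 + 2*(-6)) = -180*(1 - 12) = -180*(-11) = 1980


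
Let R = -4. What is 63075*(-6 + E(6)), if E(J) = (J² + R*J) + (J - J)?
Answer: 378450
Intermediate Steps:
E(J) = J² - 4*J (E(J) = (J² - 4*J) + (J - J) = (J² - 4*J) + 0 = J² - 4*J)
63075*(-6 + E(6)) = 63075*(-6 + 6*(-4 + 6)) = 63075*(-6 + 6*2) = 63075*(-6 + 12) = 63075*6 = 378450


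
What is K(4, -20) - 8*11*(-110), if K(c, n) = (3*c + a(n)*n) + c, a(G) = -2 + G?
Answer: 10136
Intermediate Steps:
K(c, n) = 4*c + n*(-2 + n) (K(c, n) = (3*c + (-2 + n)*n) + c = (3*c + n*(-2 + n)) + c = 4*c + n*(-2 + n))
K(4, -20) - 8*11*(-110) = (4*4 - 20*(-2 - 20)) - 8*11*(-110) = (16 - 20*(-22)) - 88*(-110) = (16 + 440) + 9680 = 456 + 9680 = 10136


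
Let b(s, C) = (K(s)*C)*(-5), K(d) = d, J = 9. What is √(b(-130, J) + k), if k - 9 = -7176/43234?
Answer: √2737802021055/21617 ≈ 76.543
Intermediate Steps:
b(s, C) = -5*C*s (b(s, C) = (s*C)*(-5) = (C*s)*(-5) = -5*C*s)
k = 190965/21617 (k = 9 - 7176/43234 = 9 - 7176*1/43234 = 9 - 3588/21617 = 190965/21617 ≈ 8.8340)
√(b(-130, J) + k) = √(-5*9*(-130) + 190965/21617) = √(5850 + 190965/21617) = √(126650415/21617) = √2737802021055/21617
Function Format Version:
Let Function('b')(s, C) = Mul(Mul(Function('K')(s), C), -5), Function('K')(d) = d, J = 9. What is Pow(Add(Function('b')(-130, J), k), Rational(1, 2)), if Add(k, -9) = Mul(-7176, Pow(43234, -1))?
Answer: Mul(Rational(1, 21617), Pow(2737802021055, Rational(1, 2))) ≈ 76.543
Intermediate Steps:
Function('b')(s, C) = Mul(-5, C, s) (Function('b')(s, C) = Mul(Mul(s, C), -5) = Mul(Mul(C, s), -5) = Mul(-5, C, s))
k = Rational(190965, 21617) (k = Add(9, Mul(-7176, Pow(43234, -1))) = Add(9, Mul(-7176, Rational(1, 43234))) = Add(9, Rational(-3588, 21617)) = Rational(190965, 21617) ≈ 8.8340)
Pow(Add(Function('b')(-130, J), k), Rational(1, 2)) = Pow(Add(Mul(-5, 9, -130), Rational(190965, 21617)), Rational(1, 2)) = Pow(Add(5850, Rational(190965, 21617)), Rational(1, 2)) = Pow(Rational(126650415, 21617), Rational(1, 2)) = Mul(Rational(1, 21617), Pow(2737802021055, Rational(1, 2)))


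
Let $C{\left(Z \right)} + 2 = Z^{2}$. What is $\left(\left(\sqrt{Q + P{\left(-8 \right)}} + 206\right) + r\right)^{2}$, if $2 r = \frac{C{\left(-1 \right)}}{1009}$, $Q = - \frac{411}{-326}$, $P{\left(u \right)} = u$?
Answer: $\frac{28163933057473}{663788812} + \frac{5404191 i \sqrt{4238}}{328934} \approx 42429.0 + 1069.6 i$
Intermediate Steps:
$Q = \frac{411}{326}$ ($Q = \left(-411\right) \left(- \frac{1}{326}\right) = \frac{411}{326} \approx 1.2607$)
$C{\left(Z \right)} = -2 + Z^{2}$
$r = - \frac{1}{2018}$ ($r = \frac{\left(-2 + \left(-1\right)^{2}\right) \frac{1}{1009}}{2} = \frac{\left(-2 + 1\right) \frac{1}{1009}}{2} = \frac{\left(-1\right) \frac{1}{1009}}{2} = \frac{1}{2} \left(- \frac{1}{1009}\right) = - \frac{1}{2018} \approx -0.00049554$)
$\left(\left(\sqrt{Q + P{\left(-8 \right)}} + 206\right) + r\right)^{2} = \left(\left(\sqrt{\frac{411}{326} - 8} + 206\right) - \frac{1}{2018}\right)^{2} = \left(\left(\sqrt{- \frac{2197}{326}} + 206\right) - \frac{1}{2018}\right)^{2} = \left(\left(\frac{13 i \sqrt{4238}}{326} + 206\right) - \frac{1}{2018}\right)^{2} = \left(\left(206 + \frac{13 i \sqrt{4238}}{326}\right) - \frac{1}{2018}\right)^{2} = \left(\frac{415707}{2018} + \frac{13 i \sqrt{4238}}{326}\right)^{2}$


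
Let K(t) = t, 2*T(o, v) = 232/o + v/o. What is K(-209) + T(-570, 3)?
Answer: -47699/228 ≈ -209.21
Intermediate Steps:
T(o, v) = 116/o + v/(2*o) (T(o, v) = (232/o + v/o)/2 = 116/o + v/(2*o))
K(-209) + T(-570, 3) = -209 + (½)*(232 + 3)/(-570) = -209 + (½)*(-1/570)*235 = -209 - 47/228 = -47699/228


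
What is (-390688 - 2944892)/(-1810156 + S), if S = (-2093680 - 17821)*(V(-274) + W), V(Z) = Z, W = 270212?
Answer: 555930/94996027849 ≈ 5.8521e-6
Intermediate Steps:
S = -569974356938 (S = (-2093680 - 17821)*(-274 + 270212) = -2111501*269938 = -569974356938)
(-390688 - 2944892)/(-1810156 + S) = (-390688 - 2944892)/(-1810156 - 569974356938) = -3335580/(-569976167094) = -3335580*(-1/569976167094) = 555930/94996027849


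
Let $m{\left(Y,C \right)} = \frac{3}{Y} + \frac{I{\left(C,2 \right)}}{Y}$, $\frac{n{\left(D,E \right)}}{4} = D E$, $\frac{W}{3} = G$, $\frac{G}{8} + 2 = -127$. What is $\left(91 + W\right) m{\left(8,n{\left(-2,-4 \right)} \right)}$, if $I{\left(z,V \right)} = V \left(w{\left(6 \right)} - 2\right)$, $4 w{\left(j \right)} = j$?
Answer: $- \frac{3005}{4} \approx -751.25$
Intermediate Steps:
$G = -1032$ ($G = -16 + 8 \left(-127\right) = -16 - 1016 = -1032$)
$w{\left(j \right)} = \frac{j}{4}$
$W = -3096$ ($W = 3 \left(-1032\right) = -3096$)
$I{\left(z,V \right)} = - \frac{V}{2}$ ($I{\left(z,V \right)} = V \left(\frac{1}{4} \cdot 6 - 2\right) = V \left(\frac{3}{2} - 2\right) = V \left(- \frac{1}{2}\right) = - \frac{V}{2}$)
$n{\left(D,E \right)} = 4 D E$
$m{\left(Y,C \right)} = \frac{2}{Y}$ ($m{\left(Y,C \right)} = \frac{3}{Y} + \frac{\left(- \frac{1}{2}\right) 2}{Y} = \frac{3}{Y} - \frac{1}{Y} = \frac{2}{Y}$)
$\left(91 + W\right) m{\left(8,n{\left(-2,-4 \right)} \right)} = \left(91 - 3096\right) \frac{2}{8} = - 3005 \cdot 2 \cdot \frac{1}{8} = \left(-3005\right) \frac{1}{4} = - \frac{3005}{4}$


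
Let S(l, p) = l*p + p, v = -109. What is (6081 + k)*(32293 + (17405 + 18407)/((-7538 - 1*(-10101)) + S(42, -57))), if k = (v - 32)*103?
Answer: -550633671/2 ≈ -2.7532e+8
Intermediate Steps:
S(l, p) = p + l*p
k = -14523 (k = (-109 - 32)*103 = -141*103 = -14523)
(6081 + k)*(32293 + (17405 + 18407)/((-7538 - 1*(-10101)) + S(42, -57))) = (6081 - 14523)*(32293 + (17405 + 18407)/((-7538 - 1*(-10101)) - 57*(1 + 42))) = -8442*(32293 + 35812/((-7538 + 10101) - 57*43)) = -8442*(32293 + 35812/(2563 - 2451)) = -8442*(32293 + 35812/112) = -8442*(32293 + 35812*(1/112)) = -8442*(32293 + 1279/4) = -8442*130451/4 = -550633671/2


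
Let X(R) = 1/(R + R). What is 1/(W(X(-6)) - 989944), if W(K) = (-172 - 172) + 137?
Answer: -1/990151 ≈ -1.0099e-6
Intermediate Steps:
X(R) = 1/(2*R)
W(K) = -207 (W(K) = -344 + 137 = -207)
1/(W(X(-6)) - 989944) = 1/(-207 - 989944) = 1/(-990151) = -1/990151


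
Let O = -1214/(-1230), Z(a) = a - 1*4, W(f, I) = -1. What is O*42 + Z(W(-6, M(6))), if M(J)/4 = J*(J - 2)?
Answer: 7473/205 ≈ 36.454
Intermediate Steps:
M(J) = 4*J*(-2 + J) (M(J) = 4*(J*(J - 2)) = 4*(J*(-2 + J)) = 4*J*(-2 + J))
Z(a) = -4 + a (Z(a) = a - 4 = -4 + a)
O = 607/615 (O = -1214*(-1/1230) = 607/615 ≈ 0.98699)
O*42 + Z(W(-6, M(6))) = (607/615)*42 + (-4 - 1) = 8498/205 - 5 = 7473/205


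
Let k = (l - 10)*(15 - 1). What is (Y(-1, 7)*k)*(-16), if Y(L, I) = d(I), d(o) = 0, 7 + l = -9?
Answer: 0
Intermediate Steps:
l = -16 (l = -7 - 9 = -16)
k = -364 (k = (-16 - 10)*(15 - 1) = -26*14 = -364)
Y(L, I) = 0
(Y(-1, 7)*k)*(-16) = (0*(-364))*(-16) = 0*(-16) = 0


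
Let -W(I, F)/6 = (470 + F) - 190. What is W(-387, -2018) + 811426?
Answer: 821854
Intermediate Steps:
W(I, F) = -1680 - 6*F (W(I, F) = -6*((470 + F) - 190) = -6*(280 + F) = -1680 - 6*F)
W(-387, -2018) + 811426 = (-1680 - 6*(-2018)) + 811426 = (-1680 + 12108) + 811426 = 10428 + 811426 = 821854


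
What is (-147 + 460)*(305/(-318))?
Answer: -95465/318 ≈ -300.20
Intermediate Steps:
(-147 + 460)*(305/(-318)) = 313*(305*(-1/318)) = 313*(-305/318) = -95465/318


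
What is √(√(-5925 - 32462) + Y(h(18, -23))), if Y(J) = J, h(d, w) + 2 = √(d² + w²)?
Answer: √(-2 + √853 + I*√38387) ≈ 10.607 + 9.2358*I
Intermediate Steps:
h(d, w) = -2 + √(d² + w²)
√(√(-5925 - 32462) + Y(h(18, -23))) = √(√(-5925 - 32462) + (-2 + √(18² + (-23)²))) = √(√(-38387) + (-2 + √(324 + 529))) = √(I*√38387 + (-2 + √853)) = √(-2 + √853 + I*√38387)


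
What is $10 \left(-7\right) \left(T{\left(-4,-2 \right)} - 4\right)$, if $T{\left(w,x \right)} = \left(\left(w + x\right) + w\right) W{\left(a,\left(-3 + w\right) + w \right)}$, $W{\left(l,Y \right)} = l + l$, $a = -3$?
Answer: $-3920$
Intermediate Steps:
$W{\left(l,Y \right)} = 2 l$
$T{\left(w,x \right)} = - 12 w - 6 x$ ($T{\left(w,x \right)} = \left(\left(w + x\right) + w\right) 2 \left(-3\right) = \left(x + 2 w\right) \left(-6\right) = - 12 w - 6 x$)
$10 \left(-7\right) \left(T{\left(-4,-2 \right)} - 4\right) = 10 \left(-7\right) \left(\left(\left(-12\right) \left(-4\right) - -12\right) - 4\right) = - 70 \left(\left(48 + 12\right) - 4\right) = - 70 \left(60 - 4\right) = \left(-70\right) 56 = -3920$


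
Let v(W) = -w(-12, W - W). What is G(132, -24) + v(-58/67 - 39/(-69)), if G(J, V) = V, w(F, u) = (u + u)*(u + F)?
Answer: -24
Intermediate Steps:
w(F, u) = 2*u*(F + u) (w(F, u) = (2*u)*(F + u) = 2*u*(F + u))
v(W) = 0 (v(W) = -2*(W - W)*(-12 + (W - W)) = -2*0*(-12 + 0) = -2*0*(-12) = -1*0 = 0)
G(132, -24) + v(-58/67 - 39/(-69)) = -24 + 0 = -24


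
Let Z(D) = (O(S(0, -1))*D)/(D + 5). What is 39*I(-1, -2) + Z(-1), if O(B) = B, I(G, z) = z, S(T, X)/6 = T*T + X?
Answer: -153/2 ≈ -76.500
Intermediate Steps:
S(T, X) = 6*X + 6*T**2 (S(T, X) = 6*(T*T + X) = 6*(T**2 + X) = 6*(X + T**2) = 6*X + 6*T**2)
Z(D) = -6*D/(5 + D) (Z(D) = ((6*(-1) + 6*0**2)*D)/(D + 5) = ((-6 + 6*0)*D)/(5 + D) = ((-6 + 0)*D)/(5 + D) = (-6*D)/(5 + D) = -6*D/(5 + D))
39*I(-1, -2) + Z(-1) = 39*(-2) - 6*(-1)/(5 - 1) = -78 - 6*(-1)/4 = -78 - 6*(-1)*1/4 = -78 + 3/2 = -153/2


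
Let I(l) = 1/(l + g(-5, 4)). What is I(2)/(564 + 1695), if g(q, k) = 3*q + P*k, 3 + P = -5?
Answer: -1/101655 ≈ -9.8372e-6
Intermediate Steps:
P = -8 (P = -3 - 5 = -8)
g(q, k) = -8*k + 3*q (g(q, k) = 3*q - 8*k = -8*k + 3*q)
I(l) = 1/(-47 + l) (I(l) = 1/(l + (-8*4 + 3*(-5))) = 1/(l + (-32 - 15)) = 1/(l - 47) = 1/(-47 + l))
I(2)/(564 + 1695) = 1/((564 + 1695)*(-47 + 2)) = 1/(2259*(-45)) = (1/2259)*(-1/45) = -1/101655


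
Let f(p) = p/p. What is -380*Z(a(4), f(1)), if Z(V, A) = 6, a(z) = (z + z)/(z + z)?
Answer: -2280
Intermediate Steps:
a(z) = 1 (a(z) = (2*z)/((2*z)) = (2*z)*(1/(2*z)) = 1)
f(p) = 1
-380*Z(a(4), f(1)) = -380*6 = -2280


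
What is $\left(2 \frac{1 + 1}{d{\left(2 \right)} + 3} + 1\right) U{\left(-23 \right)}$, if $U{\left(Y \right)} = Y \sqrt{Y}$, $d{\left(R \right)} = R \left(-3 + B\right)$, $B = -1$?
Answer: $- \frac{23 i \sqrt{23}}{5} \approx - 22.061 i$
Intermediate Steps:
$d{\left(R \right)} = - 4 R$ ($d{\left(R \right)} = R \left(-3 - 1\right) = R \left(-4\right) = - 4 R$)
$U{\left(Y \right)} = Y^{\frac{3}{2}}$
$\left(2 \frac{1 + 1}{d{\left(2 \right)} + 3} + 1\right) U{\left(-23 \right)} = \left(2 \frac{1 + 1}{\left(-4\right) 2 + 3} + 1\right) \left(-23\right)^{\frac{3}{2}} = \left(2 \frac{2}{-8 + 3} + 1\right) \left(- 23 i \sqrt{23}\right) = \left(2 \frac{2}{-5} + 1\right) \left(- 23 i \sqrt{23}\right) = \left(2 \cdot 2 \left(- \frac{1}{5}\right) + 1\right) \left(- 23 i \sqrt{23}\right) = \left(2 \left(- \frac{2}{5}\right) + 1\right) \left(- 23 i \sqrt{23}\right) = \left(- \frac{4}{5} + 1\right) \left(- 23 i \sqrt{23}\right) = \frac{\left(-23\right) i \sqrt{23}}{5} = - \frac{23 i \sqrt{23}}{5}$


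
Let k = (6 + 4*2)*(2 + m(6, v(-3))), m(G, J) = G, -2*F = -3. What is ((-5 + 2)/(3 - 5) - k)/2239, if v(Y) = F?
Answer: -221/4478 ≈ -0.049352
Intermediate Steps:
F = 3/2 (F = -½*(-3) = 3/2 ≈ 1.5000)
v(Y) = 3/2
k = 112 (k = (6 + 4*2)*(2 + 6) = (6 + 8)*8 = 14*8 = 112)
((-5 + 2)/(3 - 5) - k)/2239 = ((-5 + 2)/(3 - 5) - 1*112)/2239 = (-3/(-2) - 112)/2239 = (-3*(-½) - 112)/2239 = (3/2 - 112)/2239 = (1/2239)*(-221/2) = -221/4478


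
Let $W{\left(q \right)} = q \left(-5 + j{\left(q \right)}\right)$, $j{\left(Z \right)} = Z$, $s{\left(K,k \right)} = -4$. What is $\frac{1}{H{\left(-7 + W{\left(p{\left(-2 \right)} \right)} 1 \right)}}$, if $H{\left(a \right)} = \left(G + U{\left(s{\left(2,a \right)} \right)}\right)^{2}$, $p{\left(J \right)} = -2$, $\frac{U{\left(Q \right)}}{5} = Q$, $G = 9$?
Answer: $\frac{1}{121} \approx 0.0082645$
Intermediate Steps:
$U{\left(Q \right)} = 5 Q$
$W{\left(q \right)} = q \left(-5 + q\right)$
$H{\left(a \right)} = 121$ ($H{\left(a \right)} = \left(9 + 5 \left(-4\right)\right)^{2} = \left(9 - 20\right)^{2} = \left(-11\right)^{2} = 121$)
$\frac{1}{H{\left(-7 + W{\left(p{\left(-2 \right)} \right)} 1 \right)}} = \frac{1}{121}$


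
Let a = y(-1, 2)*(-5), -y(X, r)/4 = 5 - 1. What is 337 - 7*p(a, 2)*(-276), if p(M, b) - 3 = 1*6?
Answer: 17725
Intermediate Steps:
y(X, r) = -16 (y(X, r) = -4*(5 - 1) = -4*4 = -16)
a = 80 (a = -16*(-5) = 80)
p(M, b) = 9 (p(M, b) = 3 + 1*6 = 3 + 6 = 9)
337 - 7*p(a, 2)*(-276) = 337 - 7*9*(-276) = 337 - 63*(-276) = 337 + 17388 = 17725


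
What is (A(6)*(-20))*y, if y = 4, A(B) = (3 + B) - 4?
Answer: -400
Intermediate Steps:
A(B) = -1 + B
(A(6)*(-20))*y = ((-1 + 6)*(-20))*4 = (5*(-20))*4 = -100*4 = -400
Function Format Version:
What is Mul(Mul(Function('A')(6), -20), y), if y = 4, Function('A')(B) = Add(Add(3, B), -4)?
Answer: -400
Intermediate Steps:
Function('A')(B) = Add(-1, B)
Mul(Mul(Function('A')(6), -20), y) = Mul(Mul(Add(-1, 6), -20), 4) = Mul(Mul(5, -20), 4) = Mul(-100, 4) = -400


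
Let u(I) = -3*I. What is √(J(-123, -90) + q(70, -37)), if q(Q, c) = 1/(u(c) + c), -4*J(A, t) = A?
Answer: √168461/74 ≈ 5.5465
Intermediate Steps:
J(A, t) = -A/4
q(Q, c) = -1/(2*c) (q(Q, c) = 1/(-3*c + c) = 1/(-2*c) = -1/(2*c))
√(J(-123, -90) + q(70, -37)) = √(-¼*(-123) - ½/(-37)) = √(123/4 - ½*(-1/37)) = √(123/4 + 1/74) = √(4553/148) = √168461/74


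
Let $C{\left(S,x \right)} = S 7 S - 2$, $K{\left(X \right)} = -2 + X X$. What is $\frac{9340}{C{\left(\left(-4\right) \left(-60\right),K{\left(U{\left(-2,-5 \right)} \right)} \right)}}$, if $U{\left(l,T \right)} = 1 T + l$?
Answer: $\frac{4670}{201599} \approx 0.023165$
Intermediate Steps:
$U{\left(l,T \right)} = T + l$
$K{\left(X \right)} = -2 + X^{2}$
$C{\left(S,x \right)} = -2 + 7 S^{2}$ ($C{\left(S,x \right)} = 7 S^{2} - 2 = -2 + 7 S^{2}$)
$\frac{9340}{C{\left(\left(-4\right) \left(-60\right),K{\left(U{\left(-2,-5 \right)} \right)} \right)}} = \frac{9340}{-2 + 7 \left(\left(-4\right) \left(-60\right)\right)^{2}} = \frac{9340}{-2 + 7 \cdot 240^{2}} = \frac{9340}{-2 + 7 \cdot 57600} = \frac{9340}{-2 + 403200} = \frac{9340}{403198} = 9340 \cdot \frac{1}{403198} = \frac{4670}{201599}$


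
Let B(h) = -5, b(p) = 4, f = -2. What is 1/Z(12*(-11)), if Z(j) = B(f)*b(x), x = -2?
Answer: -1/20 ≈ -0.050000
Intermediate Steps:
Z(j) = -20 (Z(j) = -5*4 = -20)
1/Z(12*(-11)) = 1/(-20) = -1/20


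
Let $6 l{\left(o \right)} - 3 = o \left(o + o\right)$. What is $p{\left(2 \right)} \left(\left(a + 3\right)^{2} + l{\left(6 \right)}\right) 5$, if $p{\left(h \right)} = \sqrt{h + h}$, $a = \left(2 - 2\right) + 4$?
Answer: $615$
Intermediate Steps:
$a = 4$ ($a = 0 + 4 = 4$)
$l{\left(o \right)} = \frac{1}{2} + \frac{o^{2}}{3}$ ($l{\left(o \right)} = \frac{1}{2} + \frac{o \left(o + o\right)}{6} = \frac{1}{2} + \frac{o 2 o}{6} = \frac{1}{2} + \frac{2 o^{2}}{6} = \frac{1}{2} + \frac{o^{2}}{3}$)
$p{\left(h \right)} = \sqrt{2} \sqrt{h}$ ($p{\left(h \right)} = \sqrt{2 h} = \sqrt{2} \sqrt{h}$)
$p{\left(2 \right)} \left(\left(a + 3\right)^{2} + l{\left(6 \right)}\right) 5 = \sqrt{2} \sqrt{2} \left(\left(4 + 3\right)^{2} + \left(\frac{1}{2} + \frac{6^{2}}{3}\right)\right) 5 = 2 \left(7^{2} + \left(\frac{1}{2} + \frac{1}{3} \cdot 36\right)\right) 5 = 2 \left(49 + \left(\frac{1}{2} + 12\right)\right) 5 = 2 \left(49 + \frac{25}{2}\right) 5 = 2 \cdot \frac{123}{2} \cdot 5 = 2 \cdot \frac{615}{2} = 615$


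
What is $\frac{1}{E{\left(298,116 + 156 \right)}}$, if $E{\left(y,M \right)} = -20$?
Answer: $- \frac{1}{20} \approx -0.05$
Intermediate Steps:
$\frac{1}{E{\left(298,116 + 156 \right)}} = \frac{1}{-20} = - \frac{1}{20}$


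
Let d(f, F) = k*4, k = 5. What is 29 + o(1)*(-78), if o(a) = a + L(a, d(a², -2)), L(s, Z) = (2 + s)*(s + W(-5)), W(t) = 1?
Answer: -517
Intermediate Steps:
d(f, F) = 20 (d(f, F) = 5*4 = 20)
L(s, Z) = (1 + s)*(2 + s) (L(s, Z) = (2 + s)*(s + 1) = (2 + s)*(1 + s) = (1 + s)*(2 + s))
o(a) = 2 + a² + 4*a (o(a) = a + (2 + a² + 3*a) = 2 + a² + 4*a)
29 + o(1)*(-78) = 29 + (2 + 1² + 4*1)*(-78) = 29 + (2 + 1 + 4)*(-78) = 29 + 7*(-78) = 29 - 546 = -517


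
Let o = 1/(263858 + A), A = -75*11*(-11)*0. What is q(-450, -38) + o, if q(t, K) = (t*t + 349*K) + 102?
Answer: 49958873721/263858 ≈ 1.8934e+5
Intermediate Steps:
A = 0 (A = -(-9075)*0 = -75*0 = 0)
q(t, K) = 102 + t**2 + 349*K (q(t, K) = (t**2 + 349*K) + 102 = 102 + t**2 + 349*K)
o = 1/263858 (o = 1/(263858 + 0) = 1/263858 ≈ 3.7899e-6)
q(-450, -38) + o = (102 + (-450)**2 + 349*(-38)) + 1/263858 = (102 + 202500 - 13262) + 1/263858 = 189340 + 1/263858 = 49958873721/263858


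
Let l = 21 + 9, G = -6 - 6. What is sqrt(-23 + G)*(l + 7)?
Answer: 37*I*sqrt(35) ≈ 218.9*I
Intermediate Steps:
G = -12
l = 30
sqrt(-23 + G)*(l + 7) = sqrt(-23 - 12)*(30 + 7) = sqrt(-35)*37 = (I*sqrt(35))*37 = 37*I*sqrt(35)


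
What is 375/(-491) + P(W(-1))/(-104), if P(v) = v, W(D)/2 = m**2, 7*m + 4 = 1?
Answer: -959919/1251068 ≈ -0.76728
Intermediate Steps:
m = -3/7 (m = -4/7 + (1/7)*1 = -4/7 + 1/7 = -3/7 ≈ -0.42857)
W(D) = 18/49 (W(D) = 2*(-3/7)**2 = 2*(9/49) = 18/49)
375/(-491) + P(W(-1))/(-104) = 375/(-491) + (18/49)/(-104) = 375*(-1/491) + (18/49)*(-1/104) = -375/491 - 9/2548 = -959919/1251068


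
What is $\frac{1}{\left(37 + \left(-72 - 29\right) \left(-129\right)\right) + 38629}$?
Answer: $\frac{1}{51695} \approx 1.9344 \cdot 10^{-5}$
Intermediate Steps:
$\frac{1}{\left(37 + \left(-72 - 29\right) \left(-129\right)\right) + 38629} = \frac{1}{\left(37 - -13029\right) + 38629} = \frac{1}{\left(37 + 13029\right) + 38629} = \frac{1}{13066 + 38629} = \frac{1}{51695}$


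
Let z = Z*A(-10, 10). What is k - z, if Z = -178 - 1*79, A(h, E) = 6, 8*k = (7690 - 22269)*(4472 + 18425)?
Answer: -333803027/8 ≈ -4.1725e+7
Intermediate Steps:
k = -333815363/8 (k = ((7690 - 22269)*(4472 + 18425))/8 = (-14579*22897)/8 = (⅛)*(-333815363) = -333815363/8 ≈ -4.1727e+7)
Z = -257 (Z = -178 - 79 = -257)
z = -1542 (z = -257*6 = -1542)
k - z = -333815363/8 - 1*(-1542) = -333815363/8 + 1542 = -333803027/8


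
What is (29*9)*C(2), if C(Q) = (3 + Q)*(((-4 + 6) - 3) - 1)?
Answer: -2610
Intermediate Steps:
C(Q) = -6 - 2*Q (C(Q) = (3 + Q)*((2 - 3) - 1) = (3 + Q)*(-1 - 1) = (3 + Q)*(-2) = -6 - 2*Q)
(29*9)*C(2) = (29*9)*(-6 - 2*2) = 261*(-6 - 4) = 261*(-10) = -2610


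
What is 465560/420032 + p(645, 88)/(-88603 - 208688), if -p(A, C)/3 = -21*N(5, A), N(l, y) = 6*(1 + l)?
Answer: 5727256891/5202988888 ≈ 1.1008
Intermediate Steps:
N(l, y) = 6 + 6*l
p(A, C) = 2268 (p(A, C) = -(-63)*(6 + 6*5) = -(-63)*(6 + 30) = -(-63)*36 = -3*(-756) = 2268)
465560/420032 + p(645, 88)/(-88603 - 208688) = 465560/420032 + 2268/(-88603 - 208688) = 465560*(1/420032) + 2268/(-297291) = 58195/52504 + 2268*(-1/297291) = 58195/52504 - 756/99097 = 5727256891/5202988888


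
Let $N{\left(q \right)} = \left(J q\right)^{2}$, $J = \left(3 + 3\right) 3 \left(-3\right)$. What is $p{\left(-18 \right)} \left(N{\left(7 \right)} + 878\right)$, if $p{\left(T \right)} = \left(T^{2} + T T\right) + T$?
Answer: $90570060$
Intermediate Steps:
$J = -54$ ($J = 6 \cdot 3 \left(-3\right) = 18 \left(-3\right) = -54$)
$N{\left(q \right)} = 2916 q^{2}$ ($N{\left(q \right)} = \left(- 54 q\right)^{2} = 2916 q^{2}$)
$p{\left(T \right)} = T + 2 T^{2}$ ($p{\left(T \right)} = \left(T^{2} + T^{2}\right) + T = 2 T^{2} + T = T + 2 T^{2}$)
$p{\left(-18 \right)} \left(N{\left(7 \right)} + 878\right) = - 18 \left(1 + 2 \left(-18\right)\right) \left(2916 \cdot 7^{2} + 878\right) = - 18 \left(1 - 36\right) \left(2916 \cdot 49 + 878\right) = \left(-18\right) \left(-35\right) \left(142884 + 878\right) = 630 \cdot 143762 = 90570060$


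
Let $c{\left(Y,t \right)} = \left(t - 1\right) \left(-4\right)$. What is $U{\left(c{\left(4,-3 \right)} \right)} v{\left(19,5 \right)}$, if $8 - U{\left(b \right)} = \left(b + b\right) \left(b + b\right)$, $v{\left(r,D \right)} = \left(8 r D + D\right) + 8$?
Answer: $-785368$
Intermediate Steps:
$v{\left(r,D \right)} = 8 + D + 8 D r$ ($v{\left(r,D \right)} = \left(8 D r + D\right) + 8 = \left(D + 8 D r\right) + 8 = 8 + D + 8 D r$)
$c{\left(Y,t \right)} = 4 - 4 t$ ($c{\left(Y,t \right)} = \left(-1 + t\right) \left(-4\right) = 4 - 4 t$)
$U{\left(b \right)} = 8 - 4 b^{2}$ ($U{\left(b \right)} = 8 - \left(b + b\right) \left(b + b\right) = 8 - 2 b 2 b = 8 - 4 b^{2}$)
$U{\left(c{\left(4,-3 \right)} \right)} v{\left(19,5 \right)} = \left(8 - 4 \left(4 - -12\right)^{2}\right) \left(8 + 5 + 8 \cdot 5 \cdot 19\right) = \left(8 - 4 \left(4 + 12\right)^{2}\right) \left(8 + 5 + 760\right) = \left(8 - 4 \cdot 16^{2}\right) 773 = \left(8 - 1024\right) 773 = \left(-1016\right) 773 = -785368$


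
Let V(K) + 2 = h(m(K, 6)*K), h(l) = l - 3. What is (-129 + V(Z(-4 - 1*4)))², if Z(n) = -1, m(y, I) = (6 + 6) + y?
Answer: 21025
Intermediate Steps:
m(y, I) = 12 + y
h(l) = -3 + l
V(K) = -5 + K*(12 + K) (V(K) = -2 + (-3 + (12 + K)*K) = -2 + (-3 + K*(12 + K)) = -5 + K*(12 + K))
(-129 + V(Z(-4 - 1*4)))² = (-129 + (-5 - (12 - 1)))² = (-129 + (-5 - 1*11))² = (-129 + (-5 - 11))² = (-129 - 16)² = (-145)² = 21025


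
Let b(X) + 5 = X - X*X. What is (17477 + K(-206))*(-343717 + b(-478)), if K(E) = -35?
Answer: -9988754328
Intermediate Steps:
b(X) = -5 + X - X² (b(X) = -5 + (X - X*X) = -5 + (X - X²) = -5 + X - X²)
(17477 + K(-206))*(-343717 + b(-478)) = (17477 - 35)*(-343717 + (-5 - 478 - 1*(-478)²)) = 17442*(-343717 + (-5 - 478 - 1*228484)) = 17442*(-343717 + (-5 - 478 - 228484)) = 17442*(-343717 - 228967) = 17442*(-572684) = -9988754328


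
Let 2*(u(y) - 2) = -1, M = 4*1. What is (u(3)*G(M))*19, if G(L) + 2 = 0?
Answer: -57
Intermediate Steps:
M = 4
G(L) = -2 (G(L) = -2 + 0 = -2)
u(y) = 3/2 (u(y) = 2 + (½)*(-1) = 2 - ½ = 3/2)
(u(3)*G(M))*19 = ((3/2)*(-2))*19 = -3*19 = -57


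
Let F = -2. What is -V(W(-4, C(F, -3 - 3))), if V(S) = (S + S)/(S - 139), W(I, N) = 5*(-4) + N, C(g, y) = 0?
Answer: -40/159 ≈ -0.25157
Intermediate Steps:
W(I, N) = -20 + N
V(S) = 2*S/(-139 + S) (V(S) = (2*S)/(-139 + S) = 2*S/(-139 + S))
-V(W(-4, C(F, -3 - 3))) = -2*(-20 + 0)/(-139 + (-20 + 0)) = -2*(-20)/(-139 - 20) = -2*(-20)/(-159) = -2*(-20)*(-1)/159 = -1*40/159 = -40/159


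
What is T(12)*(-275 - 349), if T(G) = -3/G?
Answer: 156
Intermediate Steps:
T(12)*(-275 - 349) = (-3/12)*(-275 - 349) = -3*1/12*(-624) = -¼*(-624) = 156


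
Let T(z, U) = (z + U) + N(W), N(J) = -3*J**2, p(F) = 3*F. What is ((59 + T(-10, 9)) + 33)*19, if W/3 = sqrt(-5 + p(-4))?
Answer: 10450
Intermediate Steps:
W = 3*I*sqrt(17) (W = 3*sqrt(-5 + 3*(-4)) = 3*sqrt(-5 - 12) = 3*sqrt(-17) = 3*(I*sqrt(17)) = 3*I*sqrt(17) ≈ 12.369*I)
T(z, U) = 459 + U + z (T(z, U) = (z + U) - 3*(3*I*sqrt(17))**2 = (U + z) - 3*(-153) = (U + z) + 459 = 459 + U + z)
((59 + T(-10, 9)) + 33)*19 = ((59 + (459 + 9 - 10)) + 33)*19 = ((59 + 458) + 33)*19 = (517 + 33)*19 = 550*19 = 10450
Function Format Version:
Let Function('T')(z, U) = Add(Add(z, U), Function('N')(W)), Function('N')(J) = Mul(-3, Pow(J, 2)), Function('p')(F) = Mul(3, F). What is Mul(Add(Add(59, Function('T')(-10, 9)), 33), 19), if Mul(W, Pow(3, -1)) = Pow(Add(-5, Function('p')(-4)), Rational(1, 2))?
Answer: 10450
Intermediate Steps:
W = Mul(3, I, Pow(17, Rational(1, 2))) (W = Mul(3, Pow(Add(-5, Mul(3, -4)), Rational(1, 2))) = Mul(3, Pow(Add(-5, -12), Rational(1, 2))) = Mul(3, Pow(-17, Rational(1, 2))) = Mul(3, Mul(I, Pow(17, Rational(1, 2)))) = Mul(3, I, Pow(17, Rational(1, 2))) ≈ Mul(12.369, I))
Function('T')(z, U) = Add(459, U, z) (Function('T')(z, U) = Add(Add(z, U), Mul(-3, Pow(Mul(3, I, Pow(17, Rational(1, 2))), 2))) = Add(Add(U, z), Mul(-3, -153)) = Add(Add(U, z), 459) = Add(459, U, z))
Mul(Add(Add(59, Function('T')(-10, 9)), 33), 19) = Mul(Add(Add(59, Add(459, 9, -10)), 33), 19) = Mul(Add(Add(59, 458), 33), 19) = Mul(Add(517, 33), 19) = Mul(550, 19) = 10450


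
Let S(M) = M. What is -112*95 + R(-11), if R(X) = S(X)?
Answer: -10651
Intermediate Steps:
R(X) = X
-112*95 + R(-11) = -112*95 - 11 = -10640 - 11 = -10651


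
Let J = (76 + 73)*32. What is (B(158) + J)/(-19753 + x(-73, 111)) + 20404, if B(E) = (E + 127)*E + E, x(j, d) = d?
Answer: 8711422/427 ≈ 20401.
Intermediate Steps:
J = 4768 (J = 149*32 = 4768)
B(E) = E + E*(127 + E) (B(E) = (127 + E)*E + E = E*(127 + E) + E = E + E*(127 + E))
(B(158) + J)/(-19753 + x(-73, 111)) + 20404 = (158*(128 + 158) + 4768)/(-19753 + 111) + 20404 = (158*286 + 4768)/(-19642) + 20404 = (45188 + 4768)*(-1/19642) + 20404 = 49956*(-1/19642) + 20404 = -1086/427 + 20404 = 8711422/427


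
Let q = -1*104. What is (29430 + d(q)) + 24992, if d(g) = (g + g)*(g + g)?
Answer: 97686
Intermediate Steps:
q = -104
d(g) = 4*g² (d(g) = (2*g)*(2*g) = 4*g²)
(29430 + d(q)) + 24992 = (29430 + 4*(-104)²) + 24992 = (29430 + 4*10816) + 24992 = (29430 + 43264) + 24992 = 72694 + 24992 = 97686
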